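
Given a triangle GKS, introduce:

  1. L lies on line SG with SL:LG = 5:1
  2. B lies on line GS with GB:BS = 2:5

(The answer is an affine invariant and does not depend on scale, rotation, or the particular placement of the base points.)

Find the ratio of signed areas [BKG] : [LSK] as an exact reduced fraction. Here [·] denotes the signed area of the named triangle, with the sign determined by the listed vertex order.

Choose coordinates G = (0, 0), K = (1, 0), S = (0, 1).
1. L lies on line SG with SL:LG = 5:1 ⇒ L = (0, 1/6)
2. B lies on line GS with GB:BS = 2:5 ⇒ B = (0, 2/7)
2·[BKG] = -2/7, 2·[LSK] = -5/6
[BKG]:[LSK] = -2/7:-5/6 = 12/35

[BKG]:[LSK] = 12/35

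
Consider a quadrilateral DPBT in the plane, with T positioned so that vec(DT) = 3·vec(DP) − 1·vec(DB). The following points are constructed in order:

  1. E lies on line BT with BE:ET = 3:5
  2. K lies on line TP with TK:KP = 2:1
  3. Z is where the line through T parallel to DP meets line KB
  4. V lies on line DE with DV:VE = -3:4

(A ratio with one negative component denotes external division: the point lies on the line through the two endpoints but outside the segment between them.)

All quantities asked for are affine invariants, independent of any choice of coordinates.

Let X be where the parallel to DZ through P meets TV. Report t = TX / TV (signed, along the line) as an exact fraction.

Choose coordinates D = (0, 0), P = (1, 0), B = (0, 1), T = (3, -1).
1. E lies on line BT with BE:ET = 3:5 ⇒ E = (9/8, 1/4)
2. K lies on line TP with TK:KP = 2:1 ⇒ K = (5/3, -1/3)
3. Z is where the line through T parallel to DP meets line KB ⇒ Z = (5/2, -1)
4. V lies on line DE with DV:VE = -3:4 ⇒ V = (-27/8, -3/4)
through P parallel to DZ: direction (5/2, -1); meets TV at X = (327/92, -47/46)
X = T + t·(V−T) with t = -2/23

t = -2/23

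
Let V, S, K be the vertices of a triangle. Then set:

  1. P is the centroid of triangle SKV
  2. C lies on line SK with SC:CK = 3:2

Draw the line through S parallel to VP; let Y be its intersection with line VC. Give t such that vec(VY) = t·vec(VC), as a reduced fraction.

t = -5

Assign V = (0, 0), S = (1, 0), K = (0, 1) — the answer is frame-independent, so this choice is without loss of generality.
1. P is the centroid of triangle SKV ⇒ P = (1/3, 1/3)
2. C lies on line SK with SC:CK = 3:2 ⇒ C = (2/5, 3/5)
through S parallel to VP: direction (1/3, 1/3); meets VC at Y = (-2, -3)
Y = V + t·(C−V) with t = -5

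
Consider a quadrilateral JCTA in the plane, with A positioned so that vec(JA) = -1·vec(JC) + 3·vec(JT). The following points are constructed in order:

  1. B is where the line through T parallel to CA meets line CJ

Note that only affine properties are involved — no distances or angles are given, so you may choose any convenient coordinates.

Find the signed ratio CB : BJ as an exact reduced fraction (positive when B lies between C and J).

CB:BJ = 1/2

Assign J = (0, 0), C = (1, 0), T = (0, 1), A = (-1, 3) — the answer is frame-independent, so this choice is without loss of generality.
1. B is where the line through T parallel to CA meets line CJ ⇒ B = (2/3, 0)
B = C + t·(J−C) with t = 1/3, so CB:BJ = t:(1−t) = 1/3:2/3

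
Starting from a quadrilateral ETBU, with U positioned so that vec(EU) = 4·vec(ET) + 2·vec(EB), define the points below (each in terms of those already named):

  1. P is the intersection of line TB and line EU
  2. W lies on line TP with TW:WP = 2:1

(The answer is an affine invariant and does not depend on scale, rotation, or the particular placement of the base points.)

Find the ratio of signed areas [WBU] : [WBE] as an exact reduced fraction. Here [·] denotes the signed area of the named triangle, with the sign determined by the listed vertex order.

[WBU]:[WBE] = -5

Assign E = (0, 0), T = (1, 0), B = (0, 1), U = (4, 2) — the answer is frame-independent, so this choice is without loss of generality.
1. P is the intersection of line TB and line EU ⇒ P = (2/3, 1/3)
2. W lies on line TP with TW:WP = 2:1 ⇒ W = (7/9, 2/9)
2·[WBU] = -35/9, 2·[WBE] = 7/9
[WBU]:[WBE] = -35/9:7/9 = -5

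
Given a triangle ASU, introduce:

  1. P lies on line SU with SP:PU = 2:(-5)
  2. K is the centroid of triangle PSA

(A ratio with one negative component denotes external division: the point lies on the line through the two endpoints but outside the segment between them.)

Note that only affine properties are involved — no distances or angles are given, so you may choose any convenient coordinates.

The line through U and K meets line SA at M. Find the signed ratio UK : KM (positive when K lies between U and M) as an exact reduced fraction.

UK:KM = -11/2

Work in coordinates with A = (0, 0), S = (1, 0), U = (0, 1).
1. P lies on line SU with SP:PU = 2:(-5) ⇒ P = (5/3, -2/3)
2. K is the centroid of triangle PSA ⇒ K = (8/9, -2/9)
line UK meets SA at M = (8/11, 0)
K = U + t·(M−U) with t = 11/9, so UK:KM = 11/9:-2/9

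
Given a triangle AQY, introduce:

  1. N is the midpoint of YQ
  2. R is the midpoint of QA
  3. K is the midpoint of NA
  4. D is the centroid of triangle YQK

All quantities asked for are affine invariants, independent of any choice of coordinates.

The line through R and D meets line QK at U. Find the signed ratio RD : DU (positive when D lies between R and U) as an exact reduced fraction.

Set A = (0, 0), Q = (1, 0), Y = (0, 1); any affine frame gives the same invariant.
1. N is the midpoint of YQ ⇒ N = (1/2, 1/2)
2. R is the midpoint of QA ⇒ R = (1/2, 0)
3. K is the midpoint of NA ⇒ K = (1/4, 1/4)
4. D is the centroid of triangle YQK ⇒ D = (5/12, 5/12)
line RD meets QK at U = (13/28, 5/28)
D = R + t·(U−R) with t = 7/3, so RD:DU = 7/3:-4/3

RD:DU = -7/4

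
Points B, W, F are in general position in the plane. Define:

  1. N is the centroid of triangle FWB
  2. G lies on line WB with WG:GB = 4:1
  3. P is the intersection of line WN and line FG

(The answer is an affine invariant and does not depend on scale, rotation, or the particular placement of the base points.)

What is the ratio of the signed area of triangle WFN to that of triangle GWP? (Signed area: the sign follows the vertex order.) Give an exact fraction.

[WFN]:[GWP] = 15/16

Assign B = (0, 0), W = (1, 0), F = (0, 1) — the answer is frame-independent, so this choice is without loss of generality.
1. N is the centroid of triangle FWB ⇒ N = (1/3, 1/3)
2. G lies on line WB with WG:GB = 4:1 ⇒ G = (1/5, 0)
3. P is the intersection of line WN and line FG ⇒ P = (1/9, 4/9)
2·[WFN] = 1/3, 2·[GWP] = 16/45
[WFN]:[GWP] = 1/3:16/45 = 15/16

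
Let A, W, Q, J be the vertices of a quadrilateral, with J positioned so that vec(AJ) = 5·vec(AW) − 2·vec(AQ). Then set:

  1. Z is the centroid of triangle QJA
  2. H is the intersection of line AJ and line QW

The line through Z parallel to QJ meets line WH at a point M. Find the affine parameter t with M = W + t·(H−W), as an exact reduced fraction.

t = -1/4

Work in coordinates with A = (0, 0), W = (1, 0), Q = (0, 1), J = (5, -2).
1. Z is the centroid of triangle QJA ⇒ Z = (5/3, -1/3)
2. H is the intersection of line AJ and line QW ⇒ H = (5/3, -2/3)
through Z parallel to QJ: direction (5, -3); meets WH at M = (5/6, 1/6)
M = W + t·(H−W) with t = -1/4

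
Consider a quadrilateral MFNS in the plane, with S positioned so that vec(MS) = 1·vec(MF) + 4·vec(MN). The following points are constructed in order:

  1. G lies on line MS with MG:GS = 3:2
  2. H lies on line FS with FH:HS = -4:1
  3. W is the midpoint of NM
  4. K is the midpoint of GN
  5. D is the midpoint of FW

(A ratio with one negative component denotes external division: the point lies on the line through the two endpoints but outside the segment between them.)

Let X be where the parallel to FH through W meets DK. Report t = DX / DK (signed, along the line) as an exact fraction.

t = 5/2

Set M = (0, 0), F = (1, 0), N = (0, 1), S = (1, 4); any affine frame gives the same invariant.
1. G lies on line MS with MG:GS = 3:2 ⇒ G = (3/5, 12/5)
2. H lies on line FS with FH:HS = -4:1 ⇒ H = (1, 16/3)
3. W is the midpoint of NM ⇒ W = (0, 1/2)
4. K is the midpoint of GN ⇒ K = (3/10, 17/10)
5. D is the midpoint of FW ⇒ D = (1/2, 1/4)
through W parallel to FH: direction (0, 16/3); meets DK at X = (0, 31/8)
X = D + t·(K−D) with t = 5/2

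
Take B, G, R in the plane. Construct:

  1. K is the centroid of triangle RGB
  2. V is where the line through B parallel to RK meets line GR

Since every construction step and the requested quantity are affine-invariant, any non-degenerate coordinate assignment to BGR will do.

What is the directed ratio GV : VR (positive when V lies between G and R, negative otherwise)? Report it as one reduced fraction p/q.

Set B = (0, 0), G = (1, 0), R = (0, 1); any affine frame gives the same invariant.
1. K is the centroid of triangle RGB ⇒ K = (1/3, 1/3)
2. V is where the line through B parallel to RK meets line GR ⇒ V = (-1, 2)
V = G + t·(R−G) with t = 2, so GV:VR = t:(1−t) = 2:-1

GV:VR = -2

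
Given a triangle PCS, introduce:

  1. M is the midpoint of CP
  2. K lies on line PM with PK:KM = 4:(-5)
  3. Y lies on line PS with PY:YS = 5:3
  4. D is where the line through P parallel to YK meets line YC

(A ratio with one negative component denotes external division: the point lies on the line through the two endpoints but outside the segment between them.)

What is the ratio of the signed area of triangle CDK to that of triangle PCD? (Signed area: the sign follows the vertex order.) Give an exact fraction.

[CDK]:[PCD] = 3

Set P = (0, 0), C = (1, 0), S = (0, 1); any affine frame gives the same invariant.
1. M is the midpoint of CP ⇒ M = (1/2, 0)
2. K lies on line PM with PK:KM = 4:(-5) ⇒ K = (-2, 0)
3. Y lies on line PS with PY:YS = 5:3 ⇒ Y = (0, 5/8)
4. D is where the line through P parallel to YK meets line YC ⇒ D = (2/3, 5/24)
2·[CDK] = 5/8, 2·[PCD] = 5/24
[CDK]:[PCD] = 5/8:5/24 = 3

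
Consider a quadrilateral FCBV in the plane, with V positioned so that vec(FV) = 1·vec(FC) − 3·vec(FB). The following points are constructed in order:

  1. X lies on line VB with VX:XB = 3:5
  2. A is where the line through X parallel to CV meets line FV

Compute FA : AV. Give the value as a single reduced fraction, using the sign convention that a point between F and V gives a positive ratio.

FA:AV = 5/3

Choose coordinates F = (0, 0), C = (1, 0), B = (0, 1), V = (1, -3).
1. X lies on line VB with VX:XB = 3:5 ⇒ X = (5/8, -3/2)
2. A is where the line through X parallel to CV meets line FV ⇒ A = (5/8, -15/8)
A = F + t·(V−F) with t = 5/8, so FA:AV = t:(1−t) = 5/8:3/8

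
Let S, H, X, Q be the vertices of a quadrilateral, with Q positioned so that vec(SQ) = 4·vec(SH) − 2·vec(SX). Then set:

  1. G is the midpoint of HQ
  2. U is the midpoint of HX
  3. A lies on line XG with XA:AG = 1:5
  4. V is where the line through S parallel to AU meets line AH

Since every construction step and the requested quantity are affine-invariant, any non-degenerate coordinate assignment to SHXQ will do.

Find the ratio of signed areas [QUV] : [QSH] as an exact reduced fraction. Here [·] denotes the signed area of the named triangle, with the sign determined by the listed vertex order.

[QUV]:[QSH] = 3/2

Set S = (0, 0), H = (1, 0), X = (0, 1), Q = (4, -2); any affine frame gives the same invariant.
1. G is the midpoint of HQ ⇒ G = (5/2, -1)
2. U is the midpoint of HX ⇒ U = (1/2, 1/2)
3. A lies on line XG with XA:AG = 1:5 ⇒ A = (5/12, 2/3)
4. V is where the line through S parallel to AU meets line AH ⇒ V = (-4/3, 8/3)
2·[QUV] = -3, 2·[QSH] = -2
[QUV]:[QSH] = -3:-2 = 3/2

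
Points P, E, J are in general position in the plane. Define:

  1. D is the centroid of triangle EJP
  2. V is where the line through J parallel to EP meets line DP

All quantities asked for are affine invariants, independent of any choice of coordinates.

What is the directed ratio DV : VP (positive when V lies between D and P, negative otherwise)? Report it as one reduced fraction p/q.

Assign P = (0, 0), E = (1, 0), J = (0, 1) — the answer is frame-independent, so this choice is without loss of generality.
1. D is the centroid of triangle EJP ⇒ D = (1/3, 1/3)
2. V is where the line through J parallel to EP meets line DP ⇒ V = (1, 1)
V = D + t·(P−D) with t = -2, so DV:VP = t:(1−t) = -2:3

DV:VP = -2/3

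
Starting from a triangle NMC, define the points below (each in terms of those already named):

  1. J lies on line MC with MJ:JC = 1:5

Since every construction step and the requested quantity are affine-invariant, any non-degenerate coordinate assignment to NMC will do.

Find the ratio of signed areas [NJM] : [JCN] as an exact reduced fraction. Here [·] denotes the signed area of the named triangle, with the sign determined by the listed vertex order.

[NJM]:[JCN] = -1/5

Assign N = (0, 0), M = (1, 0), C = (0, 1) — the answer is frame-independent, so this choice is without loss of generality.
1. J lies on line MC with MJ:JC = 1:5 ⇒ J = (5/6, 1/6)
2·[NJM] = -1/6, 2·[JCN] = 5/6
[NJM]:[JCN] = -1/6:5/6 = -1/5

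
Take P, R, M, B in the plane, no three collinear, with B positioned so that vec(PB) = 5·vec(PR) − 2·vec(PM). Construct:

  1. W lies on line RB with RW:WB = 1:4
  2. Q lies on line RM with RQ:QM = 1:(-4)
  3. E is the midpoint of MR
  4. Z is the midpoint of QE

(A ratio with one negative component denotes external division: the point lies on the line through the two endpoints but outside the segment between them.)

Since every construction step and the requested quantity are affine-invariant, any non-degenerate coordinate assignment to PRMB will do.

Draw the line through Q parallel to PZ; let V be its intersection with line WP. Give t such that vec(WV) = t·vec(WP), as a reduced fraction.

Work in coordinates with P = (0, 0), R = (1, 0), M = (0, 1), B = (5, -2).
1. W lies on line RB with RW:WB = 1:4 ⇒ W = (9/5, -2/5)
2. Q lies on line RM with RQ:QM = 1:(-4) ⇒ Q = (4/3, -1/3)
3. E is the midpoint of MR ⇒ E = (1/2, 1/2)
4. Z is the midpoint of QE ⇒ Z = (11/12, 1/12)
through Q parallel to PZ: direction (11/12, 1/12); meets WP at V = (45/31, -10/31)
V = W + t·(P−W) with t = 6/31

t = 6/31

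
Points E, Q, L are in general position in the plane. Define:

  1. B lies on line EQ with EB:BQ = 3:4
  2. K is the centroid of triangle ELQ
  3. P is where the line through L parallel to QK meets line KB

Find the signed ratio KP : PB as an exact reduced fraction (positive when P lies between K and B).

KP:PB = -7/11

Work in coordinates with E = (0, 0), Q = (1, 0), L = (0, 1).
1. B lies on line EQ with EB:BQ = 3:4 ⇒ B = (3/7, 0)
2. K is the centroid of triangle ELQ ⇒ K = (1/3, 1/3)
3. P is where the line through L parallel to QK meets line KB ⇒ P = (1/6, 11/12)
P = K + t·(B−K) with t = -7/4, so KP:PB = t:(1−t) = -7/4:11/4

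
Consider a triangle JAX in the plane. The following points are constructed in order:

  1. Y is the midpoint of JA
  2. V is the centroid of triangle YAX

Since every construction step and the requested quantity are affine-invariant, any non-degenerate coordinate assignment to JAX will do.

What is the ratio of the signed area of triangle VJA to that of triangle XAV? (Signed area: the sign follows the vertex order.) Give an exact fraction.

[VJA]:[XAV] = -2

Set J = (0, 0), A = (1, 0), X = (0, 1); any affine frame gives the same invariant.
1. Y is the midpoint of JA ⇒ Y = (1/2, 0)
2. V is the centroid of triangle YAX ⇒ V = (1/2, 1/3)
2·[VJA] = 1/3, 2·[XAV] = -1/6
[VJA]:[XAV] = 1/3:-1/6 = -2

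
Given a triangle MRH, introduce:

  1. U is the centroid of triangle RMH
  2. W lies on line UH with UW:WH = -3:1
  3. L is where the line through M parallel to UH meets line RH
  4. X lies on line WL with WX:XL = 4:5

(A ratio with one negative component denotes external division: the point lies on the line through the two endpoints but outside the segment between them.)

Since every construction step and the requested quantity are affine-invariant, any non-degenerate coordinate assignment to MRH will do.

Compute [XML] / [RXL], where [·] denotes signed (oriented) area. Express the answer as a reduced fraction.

Choose coordinates M = (0, 0), R = (1, 0), H = (0, 1).
1. U is the centroid of triangle RMH ⇒ U = (1/3, 1/3)
2. W lies on line UH with UW:WH = -3:1 ⇒ W = (-1/6, 4/3)
3. L is where the line through M parallel to UH meets line RH ⇒ L = (-1, 2)
4. X lies on line WL with WX:XL = 4:5 ⇒ X = (-29/54, 44/27)
2·[XML] = -5/9, 2·[RXL] = 5/27
[XML]:[RXL] = -5/9:5/27 = -3

[XML]:[RXL] = -3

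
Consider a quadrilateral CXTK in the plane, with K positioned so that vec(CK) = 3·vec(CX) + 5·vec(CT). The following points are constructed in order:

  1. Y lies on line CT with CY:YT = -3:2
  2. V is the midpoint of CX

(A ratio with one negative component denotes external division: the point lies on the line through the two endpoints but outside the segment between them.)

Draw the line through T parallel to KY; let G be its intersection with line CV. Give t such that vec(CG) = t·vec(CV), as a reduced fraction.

Assign C = (0, 0), X = (1, 0), T = (0, 1), K = (3, 5) — the answer is frame-independent, so this choice is without loss of generality.
1. Y lies on line CT with CY:YT = -3:2 ⇒ Y = (0, 3)
2. V is the midpoint of CX ⇒ V = (1/2, 0)
through T parallel to KY: direction (-3, -2); meets CV at G = (-3/2, 0)
G = C + t·(V−C) with t = -3

t = -3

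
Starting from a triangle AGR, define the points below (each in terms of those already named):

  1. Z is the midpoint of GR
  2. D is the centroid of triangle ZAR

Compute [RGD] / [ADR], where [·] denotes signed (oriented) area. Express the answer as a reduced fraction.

[RGD]:[ADR] = -2

Assign A = (0, 0), G = (1, 0), R = (0, 1) — the answer is frame-independent, so this choice is without loss of generality.
1. Z is the midpoint of GR ⇒ Z = (1/2, 1/2)
2. D is the centroid of triangle ZAR ⇒ D = (1/6, 1/2)
2·[RGD] = -1/3, 2·[ADR] = 1/6
[RGD]:[ADR] = -1/3:1/6 = -2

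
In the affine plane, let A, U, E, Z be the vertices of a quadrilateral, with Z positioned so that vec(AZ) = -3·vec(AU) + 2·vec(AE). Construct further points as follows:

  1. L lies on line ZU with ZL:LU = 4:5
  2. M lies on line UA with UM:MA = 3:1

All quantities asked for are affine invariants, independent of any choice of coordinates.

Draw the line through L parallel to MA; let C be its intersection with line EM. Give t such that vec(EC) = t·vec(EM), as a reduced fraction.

Set A = (0, 0), U = (1, 0), E = (0, 1), Z = (-3, 2); any affine frame gives the same invariant.
1. L lies on line ZU with ZL:LU = 4:5 ⇒ L = (-11/9, 10/9)
2. M lies on line UA with UM:MA = 3:1 ⇒ M = (1/4, 0)
through L parallel to MA: direction (-1/4, 0); meets EM at C = (-1/36, 10/9)
C = E + t·(M−E) with t = -1/9

t = -1/9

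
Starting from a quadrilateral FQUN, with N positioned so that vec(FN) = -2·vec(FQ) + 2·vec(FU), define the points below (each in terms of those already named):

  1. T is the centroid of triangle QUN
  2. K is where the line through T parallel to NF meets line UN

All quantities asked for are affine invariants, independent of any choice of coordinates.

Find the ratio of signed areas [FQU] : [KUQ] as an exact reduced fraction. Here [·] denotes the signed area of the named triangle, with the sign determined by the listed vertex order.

[FQU]:[KUQ] = -3

Work in coordinates with F = (0, 0), Q = (1, 0), U = (0, 1), N = (-2, 2).
1. T is the centroid of triangle QUN ⇒ T = (-1/3, 1)
2. K is where the line through T parallel to NF meets line UN ⇒ K = (-2/3, 4/3)
2·[FQU] = 1, 2·[KUQ] = -1/3
[FQU]:[KUQ] = 1:-1/3 = -3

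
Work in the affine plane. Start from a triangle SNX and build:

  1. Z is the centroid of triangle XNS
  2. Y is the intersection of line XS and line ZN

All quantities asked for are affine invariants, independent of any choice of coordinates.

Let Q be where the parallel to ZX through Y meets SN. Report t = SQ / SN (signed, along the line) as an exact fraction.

Set S = (0, 0), N = (1, 0), X = (0, 1); any affine frame gives the same invariant.
1. Z is the centroid of triangle XNS ⇒ Z = (1/3, 1/3)
2. Y is the intersection of line XS and line ZN ⇒ Y = (0, 1/2)
through Y parallel to ZX: direction (-1/3, 2/3); meets SN at Q = (1/4, 0)
Q = S + t·(N−S) with t = 1/4

t = 1/4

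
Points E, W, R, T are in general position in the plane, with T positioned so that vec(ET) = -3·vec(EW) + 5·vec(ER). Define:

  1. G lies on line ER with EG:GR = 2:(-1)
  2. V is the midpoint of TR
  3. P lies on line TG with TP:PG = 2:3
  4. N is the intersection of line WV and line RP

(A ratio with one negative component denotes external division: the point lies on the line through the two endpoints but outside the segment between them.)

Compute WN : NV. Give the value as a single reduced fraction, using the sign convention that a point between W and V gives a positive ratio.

WN:NV = 5/3

Set E = (0, 0), W = (1, 0), R = (0, 1), T = (-3, 5); any affine frame gives the same invariant.
1. G lies on line ER with EG:GR = 2:(-1) ⇒ G = (0, 2)
2. V is the midpoint of TR ⇒ V = (-3/2, 3)
3. P lies on line TG with TP:PG = 2:3 ⇒ P = (-9/5, 19/5)
4. N is the intersection of line WV and line RP ⇒ N = (-9/16, 15/8)
N = W + t·(V−W) with t = 5/8, so WN:NV = t:(1−t) = 5/8:3/8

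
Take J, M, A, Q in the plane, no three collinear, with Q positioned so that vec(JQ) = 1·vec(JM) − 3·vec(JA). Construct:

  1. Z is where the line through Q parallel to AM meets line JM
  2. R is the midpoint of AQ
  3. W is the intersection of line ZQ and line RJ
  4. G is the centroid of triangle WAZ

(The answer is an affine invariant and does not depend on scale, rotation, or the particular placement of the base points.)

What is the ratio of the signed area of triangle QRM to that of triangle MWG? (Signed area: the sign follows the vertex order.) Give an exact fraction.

Choose coordinates J = (0, 0), M = (1, 0), A = (0, 1), Q = (1, -3).
1. Z is where the line through Q parallel to AM meets line JM ⇒ Z = (-2, 0)
2. R is the midpoint of AQ ⇒ R = (1/2, -1)
3. W is the intersection of line ZQ and line RJ ⇒ W = (2, -4)
4. G is the centroid of triangle WAZ ⇒ G = (0, -1)
2·[QRM] = -3/2, 2·[MWG] = -5
[QRM]:[MWG] = -3/2:-5 = 3/10

[QRM]:[MWG] = 3/10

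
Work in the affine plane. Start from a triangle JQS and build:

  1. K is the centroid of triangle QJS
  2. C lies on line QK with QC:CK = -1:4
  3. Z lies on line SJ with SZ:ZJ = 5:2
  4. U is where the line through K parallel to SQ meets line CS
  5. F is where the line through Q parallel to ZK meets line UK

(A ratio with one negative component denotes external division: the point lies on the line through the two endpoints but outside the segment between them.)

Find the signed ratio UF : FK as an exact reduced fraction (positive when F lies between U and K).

Choose coordinates J = (0, 0), Q = (1, 0), S = (0, 1).
1. K is the centroid of triangle QJS ⇒ K = (1/3, 1/3)
2. C lies on line QK with QC:CK = -1:4 ⇒ C = (11/9, -1/9)
3. Z lies on line SJ with SZ:ZJ = 5:2 ⇒ Z = (0, 2/7)
4. U is where the line through K parallel to SQ meets line CS ⇒ U = (-11/3, 13/3)
5. F is where the line through Q parallel to ZK meets line UK ⇒ F = (17/24, -1/24)
F = U + t·(K−U) with t = 35/32, so UF:FK = t:(1−t) = 35/32:-3/32

UF:FK = -35/3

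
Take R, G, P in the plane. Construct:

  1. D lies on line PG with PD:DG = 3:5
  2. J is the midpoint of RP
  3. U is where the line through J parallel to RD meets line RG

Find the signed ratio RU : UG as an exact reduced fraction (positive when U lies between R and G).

Assign R = (0, 0), G = (1, 0), P = (0, 1) — the answer is frame-independent, so this choice is without loss of generality.
1. D lies on line PG with PD:DG = 3:5 ⇒ D = (3/8, 5/8)
2. J is the midpoint of RP ⇒ J = (0, 1/2)
3. U is where the line through J parallel to RD meets line RG ⇒ U = (-3/10, 0)
U = R + t·(G−R) with t = -3/10, so RU:UG = t:(1−t) = -3/10:13/10

RU:UG = -3/13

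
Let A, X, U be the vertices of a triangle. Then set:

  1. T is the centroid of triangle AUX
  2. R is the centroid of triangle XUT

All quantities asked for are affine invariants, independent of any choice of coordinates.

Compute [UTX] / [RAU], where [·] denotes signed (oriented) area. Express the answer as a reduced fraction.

[UTX]:[RAU] = -3/4

Assign A = (0, 0), X = (1, 0), U = (0, 1) — the answer is frame-independent, so this choice is without loss of generality.
1. T is the centroid of triangle AUX ⇒ T = (1/3, 1/3)
2. R is the centroid of triangle XUT ⇒ R = (4/9, 4/9)
2·[UTX] = 1/3, 2·[RAU] = -4/9
[UTX]:[RAU] = 1/3:-4/9 = -3/4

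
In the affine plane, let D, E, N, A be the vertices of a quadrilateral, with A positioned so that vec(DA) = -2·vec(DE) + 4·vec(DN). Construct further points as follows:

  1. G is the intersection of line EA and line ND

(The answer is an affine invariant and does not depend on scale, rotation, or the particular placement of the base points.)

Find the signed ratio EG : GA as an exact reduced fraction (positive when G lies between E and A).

Set D = (0, 0), E = (1, 0), N = (0, 1), A = (-2, 4); any affine frame gives the same invariant.
1. G is the intersection of line EA and line ND ⇒ G = (0, 4/3)
G = E + t·(A−E) with t = 1/3, so EG:GA = t:(1−t) = 1/3:2/3

EG:GA = 1/2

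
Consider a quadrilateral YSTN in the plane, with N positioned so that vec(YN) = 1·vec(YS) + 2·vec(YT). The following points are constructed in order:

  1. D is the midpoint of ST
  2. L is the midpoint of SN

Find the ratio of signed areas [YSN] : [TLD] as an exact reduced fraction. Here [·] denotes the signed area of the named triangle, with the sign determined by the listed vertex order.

Choose coordinates Y = (0, 0), S = (1, 0), T = (0, 1), N = (1, 2).
1. D is the midpoint of ST ⇒ D = (1/2, 1/2)
2. L is the midpoint of SN ⇒ L = (1, 1)
2·[YSN] = 2, 2·[TLD] = -1/2
[YSN]:[TLD] = 2:-1/2 = -4

[YSN]:[TLD] = -4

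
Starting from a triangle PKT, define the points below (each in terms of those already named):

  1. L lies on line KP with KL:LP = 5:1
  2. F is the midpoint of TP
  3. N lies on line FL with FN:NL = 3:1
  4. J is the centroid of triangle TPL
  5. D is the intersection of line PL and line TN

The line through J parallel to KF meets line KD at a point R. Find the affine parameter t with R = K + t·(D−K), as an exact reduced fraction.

t = 35/108

Work in coordinates with P = (0, 0), K = (1, 0), T = (0, 1).
1. L lies on line KP with KL:LP = 5:1 ⇒ L = (1/6, 0)
2. F is the midpoint of TP ⇒ F = (0, 1/2)
3. N lies on line FL with FN:NL = 3:1 ⇒ N = (1/8, 1/8)
4. J is the centroid of triangle TPL ⇒ J = (1/18, 1/3)
5. D is the intersection of line PL and line TN ⇒ D = (1/7, 0)
through J parallel to KF: direction (-1, 1/2); meets KD at R = (13/18, 0)
R = K + t·(D−K) with t = 35/108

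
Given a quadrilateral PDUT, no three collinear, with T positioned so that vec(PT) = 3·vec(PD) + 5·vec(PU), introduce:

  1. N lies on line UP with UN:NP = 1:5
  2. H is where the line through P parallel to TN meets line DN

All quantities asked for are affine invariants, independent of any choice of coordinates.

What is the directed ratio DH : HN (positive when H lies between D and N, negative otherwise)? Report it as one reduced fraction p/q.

Set P = (0, 0), D = (1, 0), U = (0, 1), T = (3, 5); any affine frame gives the same invariant.
1. N lies on line UP with UN:NP = 1:5 ⇒ N = (0, 5/6)
2. H is where the line through P parallel to TN meets line DN ⇒ H = (3/8, 25/48)
H = D + t·(N−D) with t = 5/8, so DH:HN = t:(1−t) = 5/8:3/8

DH:HN = 5/3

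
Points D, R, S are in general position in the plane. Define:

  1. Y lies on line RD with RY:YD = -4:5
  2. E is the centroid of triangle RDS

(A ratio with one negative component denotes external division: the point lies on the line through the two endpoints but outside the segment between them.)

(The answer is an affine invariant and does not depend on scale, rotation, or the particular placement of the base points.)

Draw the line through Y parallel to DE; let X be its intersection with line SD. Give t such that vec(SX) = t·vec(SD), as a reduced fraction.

Choose coordinates D = (0, 0), R = (1, 0), S = (0, 1).
1. Y lies on line RD with RY:YD = -4:5 ⇒ Y = (5, 0)
2. E is the centroid of triangle RDS ⇒ E = (1/3, 1/3)
through Y parallel to DE: direction (1/3, 1/3); meets SD at X = (0, -5)
X = S + t·(D−S) with t = 6

t = 6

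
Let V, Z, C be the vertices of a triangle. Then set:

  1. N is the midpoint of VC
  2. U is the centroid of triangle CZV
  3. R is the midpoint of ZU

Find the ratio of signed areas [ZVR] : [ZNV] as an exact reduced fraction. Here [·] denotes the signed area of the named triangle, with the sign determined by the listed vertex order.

[ZVR]:[ZNV] = -1/3

Assign V = (0, 0), Z = (1, 0), C = (0, 1) — the answer is frame-independent, so this choice is without loss of generality.
1. N is the midpoint of VC ⇒ N = (0, 1/2)
2. U is the centroid of triangle CZV ⇒ U = (1/3, 1/3)
3. R is the midpoint of ZU ⇒ R = (2/3, 1/6)
2·[ZVR] = -1/6, 2·[ZNV] = 1/2
[ZVR]:[ZNV] = -1/6:1/2 = -1/3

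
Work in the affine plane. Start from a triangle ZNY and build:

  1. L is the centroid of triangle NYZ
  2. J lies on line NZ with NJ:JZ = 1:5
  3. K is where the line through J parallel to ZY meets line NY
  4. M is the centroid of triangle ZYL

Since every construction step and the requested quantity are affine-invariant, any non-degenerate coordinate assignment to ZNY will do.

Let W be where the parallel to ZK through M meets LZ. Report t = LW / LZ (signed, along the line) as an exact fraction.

Work in coordinates with Z = (0, 0), N = (1, 0), Y = (0, 1).
1. L is the centroid of triangle NYZ ⇒ L = (1/3, 1/3)
2. J lies on line NZ with NJ:JZ = 1:5 ⇒ J = (5/6, 0)
3. K is where the line through J parallel to ZY meets line NY ⇒ K = (5/6, 1/6)
4. M is the centroid of triangle ZYL ⇒ M = (1/9, 4/9)
through M parallel to ZK: direction (5/6, 1/6); meets LZ at W = (19/36, 19/36)
W = L + t·(Z−L) with t = -7/12

t = -7/12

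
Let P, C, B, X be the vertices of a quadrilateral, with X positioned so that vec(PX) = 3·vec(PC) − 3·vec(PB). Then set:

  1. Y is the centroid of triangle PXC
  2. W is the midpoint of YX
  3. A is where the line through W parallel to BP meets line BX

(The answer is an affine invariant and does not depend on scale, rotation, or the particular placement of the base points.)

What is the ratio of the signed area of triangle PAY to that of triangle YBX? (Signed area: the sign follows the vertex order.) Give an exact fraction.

Work in coordinates with P = (0, 0), C = (1, 0), B = (0, 1), X = (3, -3).
1. Y is the centroid of triangle PXC ⇒ Y = (4/3, -1)
2. W is the midpoint of YX ⇒ W = (13/6, -2)
3. A is where the line through W parallel to BP meets line BX ⇒ A = (13/6, -17/9)
2·[PAY] = 19/54, 2·[YBX] = -2/3
[PAY]:[YBX] = 19/54:-2/3 = -19/36

[PAY]:[YBX] = -19/36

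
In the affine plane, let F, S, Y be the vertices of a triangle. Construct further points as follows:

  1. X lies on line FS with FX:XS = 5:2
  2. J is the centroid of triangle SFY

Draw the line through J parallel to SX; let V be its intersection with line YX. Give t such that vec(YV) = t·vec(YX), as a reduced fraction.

Assign F = (0, 0), S = (1, 0), Y = (0, 1) — the answer is frame-independent, so this choice is without loss of generality.
1. X lies on line FS with FX:XS = 5:2 ⇒ X = (5/7, 0)
2. J is the centroid of triangle SFY ⇒ J = (1/3, 1/3)
through J parallel to SX: direction (-2/7, 0); meets YX at V = (10/21, 1/3)
V = Y + t·(X−Y) with t = 2/3

t = 2/3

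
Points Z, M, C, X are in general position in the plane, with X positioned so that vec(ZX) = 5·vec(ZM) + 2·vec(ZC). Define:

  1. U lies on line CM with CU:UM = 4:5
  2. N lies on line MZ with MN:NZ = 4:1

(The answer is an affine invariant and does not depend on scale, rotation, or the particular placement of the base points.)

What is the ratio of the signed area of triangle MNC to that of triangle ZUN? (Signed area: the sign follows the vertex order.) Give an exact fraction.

Set Z = (0, 0), M = (1, 0), C = (0, 1), X = (5, 2); any affine frame gives the same invariant.
1. U lies on line CM with CU:UM = 4:5 ⇒ U = (4/9, 5/9)
2. N lies on line MZ with MN:NZ = 4:1 ⇒ N = (1/5, 0)
2·[MNC] = -4/5, 2·[ZUN] = -1/9
[MNC]:[ZUN] = -4/5:-1/9 = 36/5

[MNC]:[ZUN] = 36/5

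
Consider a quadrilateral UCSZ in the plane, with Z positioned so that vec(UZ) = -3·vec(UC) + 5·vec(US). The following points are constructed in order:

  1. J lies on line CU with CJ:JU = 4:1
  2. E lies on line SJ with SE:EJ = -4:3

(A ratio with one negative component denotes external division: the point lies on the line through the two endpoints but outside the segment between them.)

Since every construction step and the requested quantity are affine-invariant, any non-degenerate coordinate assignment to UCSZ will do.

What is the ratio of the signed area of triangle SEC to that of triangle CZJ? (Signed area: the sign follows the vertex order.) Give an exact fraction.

Choose coordinates U = (0, 0), C = (1, 0), S = (0, 1), Z = (-3, 5).
1. J lies on line CU with CJ:JU = 4:1 ⇒ J = (1/5, 0)
2. E lies on line SJ with SE:EJ = -4:3 ⇒ E = (4/5, -3)
2·[SEC] = 16/5, 2·[CZJ] = 4
[SEC]:[CZJ] = 16/5:4 = 4/5

[SEC]:[CZJ] = 4/5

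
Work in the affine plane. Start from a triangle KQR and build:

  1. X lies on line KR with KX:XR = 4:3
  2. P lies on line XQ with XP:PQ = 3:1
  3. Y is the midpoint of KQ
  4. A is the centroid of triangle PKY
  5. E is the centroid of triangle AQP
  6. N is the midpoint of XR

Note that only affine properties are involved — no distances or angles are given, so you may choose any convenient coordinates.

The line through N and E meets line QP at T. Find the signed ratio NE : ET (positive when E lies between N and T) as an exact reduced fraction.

Choose coordinates K = (0, 0), Q = (1, 0), R = (0, 1).
1. X lies on line KR with KX:XR = 4:3 ⇒ X = (0, 4/7)
2. P lies on line XQ with XP:PQ = 3:1 ⇒ P = (3/4, 1/7)
3. Y is the midpoint of KQ ⇒ Y = (1/2, 0)
4. A is the centroid of triangle PKY ⇒ A = (5/12, 1/21)
5. E is the centroid of triangle AQP ⇒ E = (13/18, 4/63)
6. N is the midpoint of XR ⇒ N = (0, 11/14)
line NE meets QP at T = (1/2, 2/7)
E = N + t·(T−N) with t = 13/9, so NE:ET = 13/9:-4/9

NE:ET = -13/4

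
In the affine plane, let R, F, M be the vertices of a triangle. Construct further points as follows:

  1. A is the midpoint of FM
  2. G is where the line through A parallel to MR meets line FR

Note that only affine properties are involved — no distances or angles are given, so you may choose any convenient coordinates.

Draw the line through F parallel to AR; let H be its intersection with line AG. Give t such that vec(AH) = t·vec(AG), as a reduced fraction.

t = 2

Assign R = (0, 0), F = (1, 0), M = (0, 1) — the answer is frame-independent, so this choice is without loss of generality.
1. A is the midpoint of FM ⇒ A = (1/2, 1/2)
2. G is where the line through A parallel to MR meets line FR ⇒ G = (1/2, 0)
through F parallel to AR: direction (-1/2, -1/2); meets AG at H = (1/2, -1/2)
H = A + t·(G−A) with t = 2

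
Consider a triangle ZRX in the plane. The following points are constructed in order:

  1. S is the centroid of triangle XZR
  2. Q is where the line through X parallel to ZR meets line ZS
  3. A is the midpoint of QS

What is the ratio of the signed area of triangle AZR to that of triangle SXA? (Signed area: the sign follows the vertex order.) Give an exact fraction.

[AZR]:[SXA] = -2

Work in coordinates with Z = (0, 0), R = (1, 0), X = (0, 1).
1. S is the centroid of triangle XZR ⇒ S = (1/3, 1/3)
2. Q is where the line through X parallel to ZR meets line ZS ⇒ Q = (1, 1)
3. A is the midpoint of QS ⇒ A = (2/3, 2/3)
2·[AZR] = 2/3, 2·[SXA] = -1/3
[AZR]:[SXA] = 2/3:-1/3 = -2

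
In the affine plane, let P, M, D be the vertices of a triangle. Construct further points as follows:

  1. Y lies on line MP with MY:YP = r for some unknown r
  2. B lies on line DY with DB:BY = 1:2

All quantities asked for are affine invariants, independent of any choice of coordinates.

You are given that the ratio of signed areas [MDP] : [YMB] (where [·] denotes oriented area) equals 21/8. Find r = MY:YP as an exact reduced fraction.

r = 4/3

Work in coordinates with P = (0, 0), M = (1, 0), D = (0, 1).
1. With MY:YP = r, write λ = r/(r+1) so Y = M + λ·(P−M); Y is affine-linear in λ
2. B lies on line DY with DB:BY = 1:2 ⇒ B is an affine combination of earlier points and hence also affine-linear in λ
Every point depending on Y is an affine combination of Y and λ-independent points, so each such coordinate is linear in λ; the λ² term in each signed area is a multiple of (P−M)×(P−M) = 0, so 2·[MDP] and 2·[YMB] are each linear in λ. Evaluating at λ=0 and λ=1:
  2·[MDP] = 1,   2·[YMB] = 2/3·λ
So [MDP]:[YMB] = (1) / (2/3·λ). Setting this equal to 21/8:
  1 = 21/8·(2/3·λ)  ⇒  λ = 4/7
Then r = λ/(1−λ) = (4/7)/(3/7) = 4/3. Check: with r = 4/3, Y = (3/7, 0) and [MDP]:[YMB] = 21/8 as required.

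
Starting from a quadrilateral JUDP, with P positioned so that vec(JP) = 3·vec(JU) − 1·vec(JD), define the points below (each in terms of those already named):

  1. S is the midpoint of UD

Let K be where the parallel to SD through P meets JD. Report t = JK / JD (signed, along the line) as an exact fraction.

t = 2

Set J = (0, 0), U = (1, 0), D = (0, 1), P = (3, -1); any affine frame gives the same invariant.
1. S is the midpoint of UD ⇒ S = (1/2, 1/2)
through P parallel to SD: direction (-1/2, 1/2); meets JD at K = (0, 2)
K = J + t·(D−J) with t = 2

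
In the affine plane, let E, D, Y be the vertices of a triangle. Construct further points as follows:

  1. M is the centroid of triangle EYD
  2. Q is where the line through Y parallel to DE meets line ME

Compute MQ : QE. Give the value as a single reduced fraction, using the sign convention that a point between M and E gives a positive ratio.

MQ:QE = -2/3

Set E = (0, 0), D = (1, 0), Y = (0, 1); any affine frame gives the same invariant.
1. M is the centroid of triangle EYD ⇒ M = (1/3, 1/3)
2. Q is where the line through Y parallel to DE meets line ME ⇒ Q = (1, 1)
Q = M + t·(E−M) with t = -2, so MQ:QE = t:(1−t) = -2:3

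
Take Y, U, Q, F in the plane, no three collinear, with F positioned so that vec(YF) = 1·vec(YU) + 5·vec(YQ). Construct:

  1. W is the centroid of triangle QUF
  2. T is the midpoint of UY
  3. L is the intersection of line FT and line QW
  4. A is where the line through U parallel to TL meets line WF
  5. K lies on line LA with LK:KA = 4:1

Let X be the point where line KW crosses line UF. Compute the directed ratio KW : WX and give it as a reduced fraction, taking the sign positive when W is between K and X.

KW:WX = -218/17

Set Y = (0, 0), U = (1, 0), Q = (0, 1), F = (1, 5); any affine frame gives the same invariant.
1. W is the centroid of triangle QUF ⇒ W = (2/3, 2)
2. T is the midpoint of UY ⇒ T = (1/2, 0)
3. L is the intersection of line FT and line QW ⇒ L = (12/17, 35/17)
4. A is where the line through U parallel to TL meets line WF ⇒ A = (6, 50)
5. K lies on line LA with LK:KA = 4:1 ⇒ K = (84/17, 687/17)
line KW meets UF at X = (1, 1089/218)
W = K + t·(X−K) with t = 218/201, so KW:WX = 218/201:-17/201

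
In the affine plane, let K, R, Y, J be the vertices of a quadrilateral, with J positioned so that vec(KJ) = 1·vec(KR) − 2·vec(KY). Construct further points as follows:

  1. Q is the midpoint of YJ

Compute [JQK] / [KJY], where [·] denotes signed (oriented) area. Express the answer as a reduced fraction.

Choose coordinates K = (0, 0), R = (1, 0), Y = (0, 1), J = (1, -2).
1. Q is the midpoint of YJ ⇒ Q = (1/2, -1/2)
2·[JQK] = 1/2, 2·[KJY] = 1
[JQK]:[KJY] = 1/2:1 = 1/2

[JQK]:[KJY] = 1/2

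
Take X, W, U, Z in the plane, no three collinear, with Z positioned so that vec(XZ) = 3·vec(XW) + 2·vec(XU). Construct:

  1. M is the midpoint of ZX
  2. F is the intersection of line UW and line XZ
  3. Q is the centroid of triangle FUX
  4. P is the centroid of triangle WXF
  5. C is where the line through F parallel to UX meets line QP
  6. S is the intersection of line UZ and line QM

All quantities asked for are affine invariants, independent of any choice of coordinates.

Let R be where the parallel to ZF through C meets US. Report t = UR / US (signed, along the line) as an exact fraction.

Set X = (0, 0), W = (1, 0), U = (0, 1), Z = (3, 2); any affine frame gives the same invariant.
1. M is the midpoint of ZX ⇒ M = (3/2, 1)
2. F is the intersection of line UW and line XZ ⇒ F = (3/5, 2/5)
3. Q is the centroid of triangle FUX ⇒ Q = (1/5, 7/15)
4. P is the centroid of triangle WXF ⇒ P = (8/15, 2/15)
5. C is where the line through F parallel to UX meets line QP ⇒ C = (3/5, 1/15)
6. S is the intersection of line UZ and line QM ⇒ S = (8, 11/3)
through C parallel to ZF: direction (-12/5, -8/5); meets US at R = (4, 7/3)
R = U + t·(S−U) with t = 1/2

t = 1/2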